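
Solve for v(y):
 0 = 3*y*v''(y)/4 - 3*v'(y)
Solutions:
 v(y) = C1 + C2*y^5


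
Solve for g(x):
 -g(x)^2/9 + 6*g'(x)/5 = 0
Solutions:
 g(x) = -54/(C1 + 5*x)


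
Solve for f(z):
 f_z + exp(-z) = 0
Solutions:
 f(z) = C1 + exp(-z)


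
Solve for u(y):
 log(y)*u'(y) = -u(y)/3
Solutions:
 u(y) = C1*exp(-li(y)/3)


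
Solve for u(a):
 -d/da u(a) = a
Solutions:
 u(a) = C1 - a^2/2


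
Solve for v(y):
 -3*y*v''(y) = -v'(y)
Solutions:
 v(y) = C1 + C2*y^(4/3)


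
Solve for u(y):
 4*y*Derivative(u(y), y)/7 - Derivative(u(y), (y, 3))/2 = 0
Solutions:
 u(y) = C1 + Integral(C2*airyai(2*7^(2/3)*y/7) + C3*airybi(2*7^(2/3)*y/7), y)


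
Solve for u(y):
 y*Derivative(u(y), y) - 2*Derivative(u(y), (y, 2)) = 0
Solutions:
 u(y) = C1 + C2*erfi(y/2)


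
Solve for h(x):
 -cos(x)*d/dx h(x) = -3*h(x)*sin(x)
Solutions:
 h(x) = C1/cos(x)^3


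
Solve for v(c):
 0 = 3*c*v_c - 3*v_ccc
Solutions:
 v(c) = C1 + Integral(C2*airyai(c) + C3*airybi(c), c)


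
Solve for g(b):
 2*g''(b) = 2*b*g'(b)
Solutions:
 g(b) = C1 + C2*erfi(sqrt(2)*b/2)


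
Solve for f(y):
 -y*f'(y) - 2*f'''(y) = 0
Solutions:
 f(y) = C1 + Integral(C2*airyai(-2^(2/3)*y/2) + C3*airybi(-2^(2/3)*y/2), y)


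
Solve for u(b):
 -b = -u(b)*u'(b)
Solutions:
 u(b) = -sqrt(C1 + b^2)
 u(b) = sqrt(C1 + b^2)


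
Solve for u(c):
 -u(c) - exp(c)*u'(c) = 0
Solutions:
 u(c) = C1*exp(exp(-c))


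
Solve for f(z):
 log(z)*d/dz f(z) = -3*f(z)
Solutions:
 f(z) = C1*exp(-3*li(z))


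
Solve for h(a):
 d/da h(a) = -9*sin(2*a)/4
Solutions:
 h(a) = C1 + 9*cos(2*a)/8


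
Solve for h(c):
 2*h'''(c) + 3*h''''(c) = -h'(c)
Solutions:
 h(c) = C1 + C4*exp(-c) + (C2*sin(sqrt(11)*c/6) + C3*cos(sqrt(11)*c/6))*exp(c/6)


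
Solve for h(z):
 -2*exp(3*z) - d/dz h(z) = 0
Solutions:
 h(z) = C1 - 2*exp(3*z)/3


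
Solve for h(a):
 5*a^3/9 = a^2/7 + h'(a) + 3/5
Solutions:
 h(a) = C1 + 5*a^4/36 - a^3/21 - 3*a/5


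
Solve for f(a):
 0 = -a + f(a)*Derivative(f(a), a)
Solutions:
 f(a) = -sqrt(C1 + a^2)
 f(a) = sqrt(C1 + a^2)


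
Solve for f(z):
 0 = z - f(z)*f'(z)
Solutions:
 f(z) = -sqrt(C1 + z^2)
 f(z) = sqrt(C1 + z^2)


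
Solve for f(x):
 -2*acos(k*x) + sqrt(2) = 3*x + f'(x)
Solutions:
 f(x) = C1 - 3*x^2/2 + sqrt(2)*x - 2*Piecewise((x*acos(k*x) - sqrt(-k^2*x^2 + 1)/k, Ne(k, 0)), (pi*x/2, True))


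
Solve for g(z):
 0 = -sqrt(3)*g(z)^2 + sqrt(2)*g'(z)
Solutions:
 g(z) = -2/(C1 + sqrt(6)*z)


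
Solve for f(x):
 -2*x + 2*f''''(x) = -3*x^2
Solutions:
 f(x) = C1 + C2*x + C3*x^2 + C4*x^3 - x^6/240 + x^5/120


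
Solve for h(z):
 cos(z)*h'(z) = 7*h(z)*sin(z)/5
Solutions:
 h(z) = C1/cos(z)^(7/5)


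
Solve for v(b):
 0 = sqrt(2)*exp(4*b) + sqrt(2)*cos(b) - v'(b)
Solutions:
 v(b) = C1 + sqrt(2)*exp(4*b)/4 + sqrt(2)*sin(b)


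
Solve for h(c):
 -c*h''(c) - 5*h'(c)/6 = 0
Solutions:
 h(c) = C1 + C2*c^(1/6)


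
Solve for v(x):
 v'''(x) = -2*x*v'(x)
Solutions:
 v(x) = C1 + Integral(C2*airyai(-2^(1/3)*x) + C3*airybi(-2^(1/3)*x), x)


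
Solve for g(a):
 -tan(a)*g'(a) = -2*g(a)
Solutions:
 g(a) = C1*sin(a)^2


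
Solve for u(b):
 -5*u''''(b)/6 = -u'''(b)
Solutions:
 u(b) = C1 + C2*b + C3*b^2 + C4*exp(6*b/5)


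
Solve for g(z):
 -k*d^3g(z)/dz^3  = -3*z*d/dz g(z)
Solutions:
 g(z) = C1 + Integral(C2*airyai(3^(1/3)*z*(1/k)^(1/3)) + C3*airybi(3^(1/3)*z*(1/k)^(1/3)), z)


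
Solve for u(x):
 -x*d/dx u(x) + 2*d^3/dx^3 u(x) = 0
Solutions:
 u(x) = C1 + Integral(C2*airyai(2^(2/3)*x/2) + C3*airybi(2^(2/3)*x/2), x)


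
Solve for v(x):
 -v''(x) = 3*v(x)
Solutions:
 v(x) = C1*sin(sqrt(3)*x) + C2*cos(sqrt(3)*x)


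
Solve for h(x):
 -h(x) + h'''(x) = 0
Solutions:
 h(x) = C3*exp(x) + (C1*sin(sqrt(3)*x/2) + C2*cos(sqrt(3)*x/2))*exp(-x/2)


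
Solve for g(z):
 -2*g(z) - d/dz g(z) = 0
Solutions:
 g(z) = C1*exp(-2*z)


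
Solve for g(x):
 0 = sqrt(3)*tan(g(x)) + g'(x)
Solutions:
 g(x) = pi - asin(C1*exp(-sqrt(3)*x))
 g(x) = asin(C1*exp(-sqrt(3)*x))


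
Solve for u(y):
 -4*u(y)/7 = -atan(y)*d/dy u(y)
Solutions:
 u(y) = C1*exp(4*Integral(1/atan(y), y)/7)


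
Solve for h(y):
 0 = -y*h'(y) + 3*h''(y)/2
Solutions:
 h(y) = C1 + C2*erfi(sqrt(3)*y/3)


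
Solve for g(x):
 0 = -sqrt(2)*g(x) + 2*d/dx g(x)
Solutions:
 g(x) = C1*exp(sqrt(2)*x/2)


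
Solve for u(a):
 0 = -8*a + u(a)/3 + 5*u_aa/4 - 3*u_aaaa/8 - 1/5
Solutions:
 u(a) = C1*exp(-sqrt(3)*a*sqrt(5 + sqrt(33))/3) + C2*exp(sqrt(3)*a*sqrt(5 + sqrt(33))/3) + C3*sin(sqrt(3)*a*sqrt(-5 + sqrt(33))/3) + C4*cos(sqrt(3)*a*sqrt(-5 + sqrt(33))/3) + 24*a + 3/5


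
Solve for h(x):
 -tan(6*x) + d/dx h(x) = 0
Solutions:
 h(x) = C1 - log(cos(6*x))/6


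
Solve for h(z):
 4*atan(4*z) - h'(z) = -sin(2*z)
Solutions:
 h(z) = C1 + 4*z*atan(4*z) - log(16*z^2 + 1)/2 - cos(2*z)/2


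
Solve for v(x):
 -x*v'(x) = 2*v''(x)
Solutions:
 v(x) = C1 + C2*erf(x/2)


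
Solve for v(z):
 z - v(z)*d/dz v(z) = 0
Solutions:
 v(z) = -sqrt(C1 + z^2)
 v(z) = sqrt(C1 + z^2)


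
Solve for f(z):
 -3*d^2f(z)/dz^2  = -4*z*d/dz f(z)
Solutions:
 f(z) = C1 + C2*erfi(sqrt(6)*z/3)


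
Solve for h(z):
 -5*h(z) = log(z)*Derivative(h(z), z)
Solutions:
 h(z) = C1*exp(-5*li(z))


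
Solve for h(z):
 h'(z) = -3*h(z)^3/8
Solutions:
 h(z) = -2*sqrt(-1/(C1 - 3*z))
 h(z) = 2*sqrt(-1/(C1 - 3*z))


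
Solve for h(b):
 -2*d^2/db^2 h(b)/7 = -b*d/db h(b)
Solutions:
 h(b) = C1 + C2*erfi(sqrt(7)*b/2)


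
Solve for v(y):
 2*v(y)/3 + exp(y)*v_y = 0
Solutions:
 v(y) = C1*exp(2*exp(-y)/3)


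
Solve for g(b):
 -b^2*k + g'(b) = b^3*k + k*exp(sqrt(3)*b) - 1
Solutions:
 g(b) = C1 + b^4*k/4 + b^3*k/3 - b + sqrt(3)*k*exp(sqrt(3)*b)/3


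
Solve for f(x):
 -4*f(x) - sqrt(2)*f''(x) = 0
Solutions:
 f(x) = C1*sin(2^(3/4)*x) + C2*cos(2^(3/4)*x)


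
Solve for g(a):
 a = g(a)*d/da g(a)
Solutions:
 g(a) = -sqrt(C1 + a^2)
 g(a) = sqrt(C1 + a^2)


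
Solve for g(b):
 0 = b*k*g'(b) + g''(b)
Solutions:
 g(b) = Piecewise((-sqrt(2)*sqrt(pi)*C1*erf(sqrt(2)*b*sqrt(k)/2)/(2*sqrt(k)) - C2, (k > 0) | (k < 0)), (-C1*b - C2, True))


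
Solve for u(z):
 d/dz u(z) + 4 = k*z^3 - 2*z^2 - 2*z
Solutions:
 u(z) = C1 + k*z^4/4 - 2*z^3/3 - z^2 - 4*z


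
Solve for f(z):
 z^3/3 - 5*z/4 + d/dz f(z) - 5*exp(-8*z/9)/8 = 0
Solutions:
 f(z) = C1 - z^4/12 + 5*z^2/8 - 45*exp(-8*z/9)/64


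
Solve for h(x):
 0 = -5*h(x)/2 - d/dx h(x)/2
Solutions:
 h(x) = C1*exp(-5*x)


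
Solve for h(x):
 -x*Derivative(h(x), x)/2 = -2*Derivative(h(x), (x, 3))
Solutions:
 h(x) = C1 + Integral(C2*airyai(2^(1/3)*x/2) + C3*airybi(2^(1/3)*x/2), x)


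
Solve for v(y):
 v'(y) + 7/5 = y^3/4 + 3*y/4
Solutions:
 v(y) = C1 + y^4/16 + 3*y^2/8 - 7*y/5


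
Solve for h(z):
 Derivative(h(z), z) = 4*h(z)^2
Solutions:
 h(z) = -1/(C1 + 4*z)


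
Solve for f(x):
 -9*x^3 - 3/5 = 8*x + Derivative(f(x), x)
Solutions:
 f(x) = C1 - 9*x^4/4 - 4*x^2 - 3*x/5


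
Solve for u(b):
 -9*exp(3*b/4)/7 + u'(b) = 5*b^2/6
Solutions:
 u(b) = C1 + 5*b^3/18 + 12*exp(3*b/4)/7


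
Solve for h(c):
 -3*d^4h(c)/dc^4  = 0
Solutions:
 h(c) = C1 + C2*c + C3*c^2 + C4*c^3


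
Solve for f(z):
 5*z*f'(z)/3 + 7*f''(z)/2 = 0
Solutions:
 f(z) = C1 + C2*erf(sqrt(105)*z/21)


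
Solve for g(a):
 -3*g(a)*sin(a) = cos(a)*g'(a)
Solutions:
 g(a) = C1*cos(a)^3


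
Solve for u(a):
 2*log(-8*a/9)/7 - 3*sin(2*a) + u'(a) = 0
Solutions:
 u(a) = C1 - 2*a*log(-a)/7 - 6*a*log(2)/7 + 2*a/7 + 4*a*log(3)/7 - 3*cos(2*a)/2


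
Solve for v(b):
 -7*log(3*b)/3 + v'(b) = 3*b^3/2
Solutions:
 v(b) = C1 + 3*b^4/8 + 7*b*log(b)/3 - 7*b/3 + 7*b*log(3)/3


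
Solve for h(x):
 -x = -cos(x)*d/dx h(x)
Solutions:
 h(x) = C1 + Integral(x/cos(x), x)


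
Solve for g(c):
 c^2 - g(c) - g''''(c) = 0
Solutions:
 g(c) = c^2 + (C1*sin(sqrt(2)*c/2) + C2*cos(sqrt(2)*c/2))*exp(-sqrt(2)*c/2) + (C3*sin(sqrt(2)*c/2) + C4*cos(sqrt(2)*c/2))*exp(sqrt(2)*c/2)


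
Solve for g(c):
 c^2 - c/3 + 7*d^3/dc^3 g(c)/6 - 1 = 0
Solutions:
 g(c) = C1 + C2*c + C3*c^2 - c^5/70 + c^4/84 + c^3/7


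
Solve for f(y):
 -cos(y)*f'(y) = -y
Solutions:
 f(y) = C1 + Integral(y/cos(y), y)


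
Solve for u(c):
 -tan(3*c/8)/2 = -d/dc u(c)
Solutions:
 u(c) = C1 - 4*log(cos(3*c/8))/3


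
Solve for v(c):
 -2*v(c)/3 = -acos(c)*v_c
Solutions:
 v(c) = C1*exp(2*Integral(1/acos(c), c)/3)


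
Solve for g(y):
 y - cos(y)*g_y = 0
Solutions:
 g(y) = C1 + Integral(y/cos(y), y)


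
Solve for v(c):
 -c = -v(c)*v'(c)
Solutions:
 v(c) = -sqrt(C1 + c^2)
 v(c) = sqrt(C1 + c^2)


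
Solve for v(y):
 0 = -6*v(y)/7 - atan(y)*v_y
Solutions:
 v(y) = C1*exp(-6*Integral(1/atan(y), y)/7)


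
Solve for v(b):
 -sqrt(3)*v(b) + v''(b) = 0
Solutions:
 v(b) = C1*exp(-3^(1/4)*b) + C2*exp(3^(1/4)*b)


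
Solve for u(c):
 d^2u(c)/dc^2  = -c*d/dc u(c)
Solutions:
 u(c) = C1 + C2*erf(sqrt(2)*c/2)


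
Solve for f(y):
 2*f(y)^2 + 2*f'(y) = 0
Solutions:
 f(y) = 1/(C1 + y)


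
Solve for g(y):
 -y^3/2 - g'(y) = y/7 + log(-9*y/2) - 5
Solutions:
 g(y) = C1 - y^4/8 - y^2/14 - y*log(-y) + y*(-2*log(3) + log(2) + 6)


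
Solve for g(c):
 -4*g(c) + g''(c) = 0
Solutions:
 g(c) = C1*exp(-2*c) + C2*exp(2*c)


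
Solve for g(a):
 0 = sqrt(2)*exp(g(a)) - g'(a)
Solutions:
 g(a) = log(-1/(C1 + sqrt(2)*a))


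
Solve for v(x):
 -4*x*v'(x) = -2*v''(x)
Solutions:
 v(x) = C1 + C2*erfi(x)


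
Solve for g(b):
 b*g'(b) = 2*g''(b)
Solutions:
 g(b) = C1 + C2*erfi(b/2)


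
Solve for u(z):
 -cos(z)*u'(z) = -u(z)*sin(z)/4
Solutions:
 u(z) = C1/cos(z)^(1/4)


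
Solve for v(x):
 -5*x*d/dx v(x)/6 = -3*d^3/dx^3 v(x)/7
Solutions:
 v(x) = C1 + Integral(C2*airyai(420^(1/3)*x/6) + C3*airybi(420^(1/3)*x/6), x)


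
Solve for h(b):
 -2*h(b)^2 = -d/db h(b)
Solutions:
 h(b) = -1/(C1 + 2*b)


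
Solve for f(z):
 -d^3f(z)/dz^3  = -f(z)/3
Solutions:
 f(z) = C3*exp(3^(2/3)*z/3) + (C1*sin(3^(1/6)*z/2) + C2*cos(3^(1/6)*z/2))*exp(-3^(2/3)*z/6)


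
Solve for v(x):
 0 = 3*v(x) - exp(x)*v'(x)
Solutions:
 v(x) = C1*exp(-3*exp(-x))


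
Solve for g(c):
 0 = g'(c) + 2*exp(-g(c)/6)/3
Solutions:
 g(c) = 6*log(C1 - c/9)


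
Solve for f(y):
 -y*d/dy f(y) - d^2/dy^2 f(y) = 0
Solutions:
 f(y) = C1 + C2*erf(sqrt(2)*y/2)


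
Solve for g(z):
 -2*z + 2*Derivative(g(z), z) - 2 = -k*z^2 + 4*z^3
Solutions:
 g(z) = C1 - k*z^3/6 + z^4/2 + z^2/2 + z


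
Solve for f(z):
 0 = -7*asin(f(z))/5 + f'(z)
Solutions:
 Integral(1/asin(_y), (_y, f(z))) = C1 + 7*z/5


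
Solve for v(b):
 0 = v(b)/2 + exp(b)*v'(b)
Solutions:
 v(b) = C1*exp(exp(-b)/2)


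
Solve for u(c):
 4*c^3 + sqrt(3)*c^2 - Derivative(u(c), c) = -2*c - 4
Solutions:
 u(c) = C1 + c^4 + sqrt(3)*c^3/3 + c^2 + 4*c


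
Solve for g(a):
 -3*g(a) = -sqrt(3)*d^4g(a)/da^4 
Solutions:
 g(a) = C1*exp(-3^(1/8)*a) + C2*exp(3^(1/8)*a) + C3*sin(3^(1/8)*a) + C4*cos(3^(1/8)*a)


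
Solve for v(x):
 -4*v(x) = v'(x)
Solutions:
 v(x) = C1*exp(-4*x)


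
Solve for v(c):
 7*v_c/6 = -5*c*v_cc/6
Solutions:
 v(c) = C1 + C2/c^(2/5)


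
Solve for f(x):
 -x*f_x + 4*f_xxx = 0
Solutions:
 f(x) = C1 + Integral(C2*airyai(2^(1/3)*x/2) + C3*airybi(2^(1/3)*x/2), x)


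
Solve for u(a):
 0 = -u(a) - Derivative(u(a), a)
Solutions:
 u(a) = C1*exp(-a)


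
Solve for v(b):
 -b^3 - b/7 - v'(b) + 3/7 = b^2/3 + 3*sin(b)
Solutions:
 v(b) = C1 - b^4/4 - b^3/9 - b^2/14 + 3*b/7 + 3*cos(b)


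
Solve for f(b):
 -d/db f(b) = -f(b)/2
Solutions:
 f(b) = C1*exp(b/2)


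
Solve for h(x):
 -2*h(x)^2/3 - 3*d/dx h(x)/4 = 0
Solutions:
 h(x) = 9/(C1 + 8*x)


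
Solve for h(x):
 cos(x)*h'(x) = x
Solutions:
 h(x) = C1 + Integral(x/cos(x), x)


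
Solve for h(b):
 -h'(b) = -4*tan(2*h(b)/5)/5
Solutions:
 h(b) = -5*asin(C1*exp(8*b/25))/2 + 5*pi/2
 h(b) = 5*asin(C1*exp(8*b/25))/2


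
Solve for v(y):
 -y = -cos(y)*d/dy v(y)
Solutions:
 v(y) = C1 + Integral(y/cos(y), y)


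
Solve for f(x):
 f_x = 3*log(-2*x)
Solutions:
 f(x) = C1 + 3*x*log(-x) + 3*x*(-1 + log(2))


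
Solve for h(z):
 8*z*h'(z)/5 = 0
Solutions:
 h(z) = C1


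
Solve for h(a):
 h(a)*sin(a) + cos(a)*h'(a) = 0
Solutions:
 h(a) = C1*cos(a)


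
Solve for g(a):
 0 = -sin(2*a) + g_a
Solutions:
 g(a) = C1 - cos(2*a)/2


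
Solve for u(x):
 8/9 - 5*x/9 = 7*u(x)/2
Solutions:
 u(x) = 16/63 - 10*x/63


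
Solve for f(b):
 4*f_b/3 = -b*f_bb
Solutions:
 f(b) = C1 + C2/b^(1/3)


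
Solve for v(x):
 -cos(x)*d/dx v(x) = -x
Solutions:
 v(x) = C1 + Integral(x/cos(x), x)


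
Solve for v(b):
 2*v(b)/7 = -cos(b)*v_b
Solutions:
 v(b) = C1*(sin(b) - 1)^(1/7)/(sin(b) + 1)^(1/7)


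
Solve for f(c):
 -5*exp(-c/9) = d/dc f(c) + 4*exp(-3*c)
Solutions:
 f(c) = C1 + 4*exp(-3*c)/3 + 45*exp(-c/9)


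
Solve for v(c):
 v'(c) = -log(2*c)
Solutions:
 v(c) = C1 - c*log(c) - c*log(2) + c


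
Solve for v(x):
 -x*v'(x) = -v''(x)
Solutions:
 v(x) = C1 + C2*erfi(sqrt(2)*x/2)


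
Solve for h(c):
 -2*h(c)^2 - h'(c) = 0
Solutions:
 h(c) = 1/(C1 + 2*c)


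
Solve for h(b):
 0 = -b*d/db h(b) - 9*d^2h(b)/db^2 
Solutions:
 h(b) = C1 + C2*erf(sqrt(2)*b/6)


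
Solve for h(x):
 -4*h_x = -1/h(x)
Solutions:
 h(x) = -sqrt(C1 + 2*x)/2
 h(x) = sqrt(C1 + 2*x)/2


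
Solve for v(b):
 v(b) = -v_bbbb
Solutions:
 v(b) = (C1*sin(sqrt(2)*b/2) + C2*cos(sqrt(2)*b/2))*exp(-sqrt(2)*b/2) + (C3*sin(sqrt(2)*b/2) + C4*cos(sqrt(2)*b/2))*exp(sqrt(2)*b/2)


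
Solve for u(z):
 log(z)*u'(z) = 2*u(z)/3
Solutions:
 u(z) = C1*exp(2*li(z)/3)


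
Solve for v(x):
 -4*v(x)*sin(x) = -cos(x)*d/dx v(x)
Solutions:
 v(x) = C1/cos(x)^4


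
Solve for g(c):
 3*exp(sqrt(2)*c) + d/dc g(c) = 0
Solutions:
 g(c) = C1 - 3*sqrt(2)*exp(sqrt(2)*c)/2


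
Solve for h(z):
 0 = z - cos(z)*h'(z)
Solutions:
 h(z) = C1 + Integral(z/cos(z), z)


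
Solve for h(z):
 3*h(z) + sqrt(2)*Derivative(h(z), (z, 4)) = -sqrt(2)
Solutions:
 h(z) = (C1*sin(2^(3/8)*3^(1/4)*z/2) + C2*cos(2^(3/8)*3^(1/4)*z/2))*exp(-2^(3/8)*3^(1/4)*z/2) + (C3*sin(2^(3/8)*3^(1/4)*z/2) + C4*cos(2^(3/8)*3^(1/4)*z/2))*exp(2^(3/8)*3^(1/4)*z/2) - sqrt(2)/3


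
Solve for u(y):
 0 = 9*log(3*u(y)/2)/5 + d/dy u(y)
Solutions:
 -5*Integral(1/(-log(_y) - log(3) + log(2)), (_y, u(y)))/9 = C1 - y


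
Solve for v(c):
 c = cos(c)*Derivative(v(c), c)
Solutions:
 v(c) = C1 + Integral(c/cos(c), c)


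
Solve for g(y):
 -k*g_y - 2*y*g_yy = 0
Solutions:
 g(y) = C1 + y^(1 - re(k)/2)*(C2*sin(log(y)*Abs(im(k))/2) + C3*cos(log(y)*im(k)/2))


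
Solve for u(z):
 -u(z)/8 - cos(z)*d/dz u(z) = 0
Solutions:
 u(z) = C1*(sin(z) - 1)^(1/16)/(sin(z) + 1)^(1/16)


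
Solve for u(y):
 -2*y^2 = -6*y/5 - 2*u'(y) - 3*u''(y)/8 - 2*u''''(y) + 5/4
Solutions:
 u(y) = C1 + C2*exp(-y*(-(32 + 5*sqrt(41))^(1/3) + (32 + 5*sqrt(41))^(-1/3))/8)*sin(sqrt(3)*y*((32 + 5*sqrt(41))^(-1/3) + (32 + 5*sqrt(41))^(1/3))/8) + C3*exp(-y*(-(32 + 5*sqrt(41))^(1/3) + (32 + 5*sqrt(41))^(-1/3))/8)*cos(sqrt(3)*y*((32 + 5*sqrt(41))^(-1/3) + (32 + 5*sqrt(41))^(1/3))/8) + C4*exp(y*(-(32 + 5*sqrt(41))^(1/3) + (32 + 5*sqrt(41))^(-1/3))/4) + y^3/3 - 39*y^2/80 + 517*y/640


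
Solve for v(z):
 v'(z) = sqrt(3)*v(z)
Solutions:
 v(z) = C1*exp(sqrt(3)*z)


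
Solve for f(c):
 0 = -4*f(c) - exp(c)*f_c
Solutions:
 f(c) = C1*exp(4*exp(-c))


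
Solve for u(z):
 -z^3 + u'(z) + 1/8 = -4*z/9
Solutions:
 u(z) = C1 + z^4/4 - 2*z^2/9 - z/8


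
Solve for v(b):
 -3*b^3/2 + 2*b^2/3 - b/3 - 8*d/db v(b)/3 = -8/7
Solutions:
 v(b) = C1 - 9*b^4/64 + b^3/12 - b^2/16 + 3*b/7


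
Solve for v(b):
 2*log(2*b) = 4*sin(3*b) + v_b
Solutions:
 v(b) = C1 + 2*b*log(b) - 2*b + 2*b*log(2) + 4*cos(3*b)/3


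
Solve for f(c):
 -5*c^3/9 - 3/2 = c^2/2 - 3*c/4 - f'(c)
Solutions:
 f(c) = C1 + 5*c^4/36 + c^3/6 - 3*c^2/8 + 3*c/2


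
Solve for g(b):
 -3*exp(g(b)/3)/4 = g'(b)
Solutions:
 g(b) = 3*log(1/(C1 + 3*b)) + 3*log(12)


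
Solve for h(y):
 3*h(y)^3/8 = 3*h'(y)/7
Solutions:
 h(y) = -2*sqrt(-1/(C1 + 7*y))
 h(y) = 2*sqrt(-1/(C1 + 7*y))


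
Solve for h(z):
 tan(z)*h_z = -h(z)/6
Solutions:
 h(z) = C1/sin(z)^(1/6)


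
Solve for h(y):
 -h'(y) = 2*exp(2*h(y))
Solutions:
 h(y) = log(-sqrt(-1/(C1 - 2*y))) - log(2)/2
 h(y) = log(-1/(C1 - 2*y))/2 - log(2)/2


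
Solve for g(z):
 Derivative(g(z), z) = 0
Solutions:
 g(z) = C1


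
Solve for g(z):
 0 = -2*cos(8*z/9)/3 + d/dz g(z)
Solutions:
 g(z) = C1 + 3*sin(8*z/9)/4


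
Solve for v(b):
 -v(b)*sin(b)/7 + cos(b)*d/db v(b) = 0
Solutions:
 v(b) = C1/cos(b)^(1/7)


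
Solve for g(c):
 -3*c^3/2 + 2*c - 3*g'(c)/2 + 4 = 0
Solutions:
 g(c) = C1 - c^4/4 + 2*c^2/3 + 8*c/3


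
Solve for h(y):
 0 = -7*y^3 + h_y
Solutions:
 h(y) = C1 + 7*y^4/4


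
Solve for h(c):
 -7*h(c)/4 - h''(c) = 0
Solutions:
 h(c) = C1*sin(sqrt(7)*c/2) + C2*cos(sqrt(7)*c/2)


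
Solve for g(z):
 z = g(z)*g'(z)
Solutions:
 g(z) = -sqrt(C1 + z^2)
 g(z) = sqrt(C1 + z^2)


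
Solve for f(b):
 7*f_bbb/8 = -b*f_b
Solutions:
 f(b) = C1 + Integral(C2*airyai(-2*7^(2/3)*b/7) + C3*airybi(-2*7^(2/3)*b/7), b)


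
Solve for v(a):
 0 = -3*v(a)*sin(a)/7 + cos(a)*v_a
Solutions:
 v(a) = C1/cos(a)^(3/7)


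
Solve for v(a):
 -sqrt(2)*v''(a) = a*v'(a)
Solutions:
 v(a) = C1 + C2*erf(2^(1/4)*a/2)


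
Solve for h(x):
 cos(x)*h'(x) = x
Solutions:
 h(x) = C1 + Integral(x/cos(x), x)


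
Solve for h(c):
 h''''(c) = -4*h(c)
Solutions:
 h(c) = (C1*sin(c) + C2*cos(c))*exp(-c) + (C3*sin(c) + C4*cos(c))*exp(c)


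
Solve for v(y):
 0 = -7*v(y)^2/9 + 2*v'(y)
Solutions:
 v(y) = -18/(C1 + 7*y)


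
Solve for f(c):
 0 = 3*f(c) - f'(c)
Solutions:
 f(c) = C1*exp(3*c)


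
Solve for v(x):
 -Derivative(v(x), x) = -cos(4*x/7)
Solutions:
 v(x) = C1 + 7*sin(4*x/7)/4


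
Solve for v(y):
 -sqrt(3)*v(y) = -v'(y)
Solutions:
 v(y) = C1*exp(sqrt(3)*y)


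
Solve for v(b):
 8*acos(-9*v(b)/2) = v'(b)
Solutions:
 Integral(1/acos(-9*_y/2), (_y, v(b))) = C1 + 8*b


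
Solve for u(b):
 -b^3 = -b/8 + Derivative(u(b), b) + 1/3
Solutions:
 u(b) = C1 - b^4/4 + b^2/16 - b/3


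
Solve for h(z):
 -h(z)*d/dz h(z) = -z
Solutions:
 h(z) = -sqrt(C1 + z^2)
 h(z) = sqrt(C1 + z^2)


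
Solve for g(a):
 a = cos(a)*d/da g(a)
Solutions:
 g(a) = C1 + Integral(a/cos(a), a)


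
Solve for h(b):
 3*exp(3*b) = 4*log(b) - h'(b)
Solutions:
 h(b) = C1 + 4*b*log(b) - 4*b - exp(3*b)


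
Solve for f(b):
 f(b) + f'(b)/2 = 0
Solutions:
 f(b) = C1*exp(-2*b)


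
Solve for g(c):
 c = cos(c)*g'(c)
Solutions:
 g(c) = C1 + Integral(c/cos(c), c)


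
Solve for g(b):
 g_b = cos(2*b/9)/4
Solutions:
 g(b) = C1 + 9*sin(2*b/9)/8


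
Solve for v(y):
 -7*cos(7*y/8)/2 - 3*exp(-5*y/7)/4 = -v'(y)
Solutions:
 v(y) = C1 + 4*sin(7*y/8) - 21*exp(-5*y/7)/20


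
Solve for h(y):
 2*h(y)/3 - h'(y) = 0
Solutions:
 h(y) = C1*exp(2*y/3)


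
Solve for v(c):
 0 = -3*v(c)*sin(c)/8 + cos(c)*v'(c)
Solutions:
 v(c) = C1/cos(c)^(3/8)


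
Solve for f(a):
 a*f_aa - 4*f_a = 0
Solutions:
 f(a) = C1 + C2*a^5


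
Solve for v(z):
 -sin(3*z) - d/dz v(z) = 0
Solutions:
 v(z) = C1 + cos(3*z)/3


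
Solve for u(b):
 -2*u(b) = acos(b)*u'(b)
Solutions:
 u(b) = C1*exp(-2*Integral(1/acos(b), b))


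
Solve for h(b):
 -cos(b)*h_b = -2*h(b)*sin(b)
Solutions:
 h(b) = C1/cos(b)^2


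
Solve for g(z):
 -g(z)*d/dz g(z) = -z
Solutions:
 g(z) = -sqrt(C1 + z^2)
 g(z) = sqrt(C1 + z^2)


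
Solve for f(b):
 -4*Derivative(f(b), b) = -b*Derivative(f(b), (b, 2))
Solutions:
 f(b) = C1 + C2*b^5


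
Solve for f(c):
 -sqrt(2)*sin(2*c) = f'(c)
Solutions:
 f(c) = C1 + sqrt(2)*cos(2*c)/2


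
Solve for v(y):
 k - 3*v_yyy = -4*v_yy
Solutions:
 v(y) = C1 + C2*y + C3*exp(4*y/3) - k*y^2/8


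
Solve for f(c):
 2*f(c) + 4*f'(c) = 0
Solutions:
 f(c) = C1*exp(-c/2)


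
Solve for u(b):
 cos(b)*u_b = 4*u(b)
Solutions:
 u(b) = C1*(sin(b)^2 + 2*sin(b) + 1)/(sin(b)^2 - 2*sin(b) + 1)


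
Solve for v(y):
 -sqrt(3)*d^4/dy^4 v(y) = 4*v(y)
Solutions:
 v(y) = (C1*sin(3^(7/8)*y/3) + C2*cos(3^(7/8)*y/3))*exp(-3^(7/8)*y/3) + (C3*sin(3^(7/8)*y/3) + C4*cos(3^(7/8)*y/3))*exp(3^(7/8)*y/3)


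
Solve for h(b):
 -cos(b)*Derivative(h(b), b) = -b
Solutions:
 h(b) = C1 + Integral(b/cos(b), b)


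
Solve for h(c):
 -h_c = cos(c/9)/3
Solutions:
 h(c) = C1 - 3*sin(c/9)


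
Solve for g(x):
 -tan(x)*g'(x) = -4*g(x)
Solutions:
 g(x) = C1*sin(x)^4


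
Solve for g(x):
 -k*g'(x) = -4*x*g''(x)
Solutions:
 g(x) = C1 + x^(re(k)/4 + 1)*(C2*sin(log(x)*Abs(im(k))/4) + C3*cos(log(x)*im(k)/4))


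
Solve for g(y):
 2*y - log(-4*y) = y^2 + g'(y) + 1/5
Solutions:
 g(y) = C1 - y^3/3 + y^2 - y*log(-y) + y*(4/5 - 2*log(2))


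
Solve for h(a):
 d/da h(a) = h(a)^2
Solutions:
 h(a) = -1/(C1 + a)


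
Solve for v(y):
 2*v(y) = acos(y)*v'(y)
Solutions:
 v(y) = C1*exp(2*Integral(1/acos(y), y))


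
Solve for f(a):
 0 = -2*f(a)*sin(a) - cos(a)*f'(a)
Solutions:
 f(a) = C1*cos(a)^2


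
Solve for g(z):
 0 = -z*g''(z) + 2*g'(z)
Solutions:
 g(z) = C1 + C2*z^3


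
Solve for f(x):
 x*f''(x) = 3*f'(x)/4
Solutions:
 f(x) = C1 + C2*x^(7/4)


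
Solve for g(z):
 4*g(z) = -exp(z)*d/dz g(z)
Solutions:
 g(z) = C1*exp(4*exp(-z))


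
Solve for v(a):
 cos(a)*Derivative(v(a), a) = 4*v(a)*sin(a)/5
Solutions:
 v(a) = C1/cos(a)^(4/5)


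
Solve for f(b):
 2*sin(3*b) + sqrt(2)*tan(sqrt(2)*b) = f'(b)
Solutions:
 f(b) = C1 - log(cos(sqrt(2)*b)) - 2*cos(3*b)/3


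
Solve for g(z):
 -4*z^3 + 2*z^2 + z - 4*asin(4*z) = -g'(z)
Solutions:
 g(z) = C1 + z^4 - 2*z^3/3 - z^2/2 + 4*z*asin(4*z) + sqrt(1 - 16*z^2)


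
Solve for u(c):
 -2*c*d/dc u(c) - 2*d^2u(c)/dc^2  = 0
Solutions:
 u(c) = C1 + C2*erf(sqrt(2)*c/2)


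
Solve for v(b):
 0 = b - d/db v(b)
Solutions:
 v(b) = C1 + b^2/2


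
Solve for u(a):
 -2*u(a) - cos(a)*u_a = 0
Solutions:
 u(a) = C1*(sin(a) - 1)/(sin(a) + 1)


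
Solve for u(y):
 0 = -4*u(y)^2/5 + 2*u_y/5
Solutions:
 u(y) = -1/(C1 + 2*y)


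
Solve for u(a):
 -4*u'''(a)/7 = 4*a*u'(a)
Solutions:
 u(a) = C1 + Integral(C2*airyai(-7^(1/3)*a) + C3*airybi(-7^(1/3)*a), a)


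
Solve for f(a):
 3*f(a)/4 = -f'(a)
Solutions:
 f(a) = C1*exp(-3*a/4)


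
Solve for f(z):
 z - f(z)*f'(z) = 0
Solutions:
 f(z) = -sqrt(C1 + z^2)
 f(z) = sqrt(C1 + z^2)


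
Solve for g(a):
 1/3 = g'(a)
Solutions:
 g(a) = C1 + a/3


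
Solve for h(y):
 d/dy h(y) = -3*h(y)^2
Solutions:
 h(y) = 1/(C1 + 3*y)


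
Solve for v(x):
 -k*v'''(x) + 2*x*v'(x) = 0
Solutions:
 v(x) = C1 + Integral(C2*airyai(2^(1/3)*x*(1/k)^(1/3)) + C3*airybi(2^(1/3)*x*(1/k)^(1/3)), x)


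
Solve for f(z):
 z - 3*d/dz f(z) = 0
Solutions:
 f(z) = C1 + z^2/6


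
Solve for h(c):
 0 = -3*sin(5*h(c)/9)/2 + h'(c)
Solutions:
 -3*c/2 + 9*log(cos(5*h(c)/9) - 1)/10 - 9*log(cos(5*h(c)/9) + 1)/10 = C1


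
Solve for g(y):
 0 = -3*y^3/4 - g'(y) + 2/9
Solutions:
 g(y) = C1 - 3*y^4/16 + 2*y/9


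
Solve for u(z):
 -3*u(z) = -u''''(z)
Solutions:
 u(z) = C1*exp(-3^(1/4)*z) + C2*exp(3^(1/4)*z) + C3*sin(3^(1/4)*z) + C4*cos(3^(1/4)*z)


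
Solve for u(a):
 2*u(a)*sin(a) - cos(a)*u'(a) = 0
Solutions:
 u(a) = C1/cos(a)^2


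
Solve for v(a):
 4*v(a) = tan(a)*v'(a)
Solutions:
 v(a) = C1*sin(a)^4


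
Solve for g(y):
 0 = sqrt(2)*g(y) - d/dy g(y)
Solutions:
 g(y) = C1*exp(sqrt(2)*y)


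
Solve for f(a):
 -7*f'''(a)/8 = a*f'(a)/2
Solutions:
 f(a) = C1 + Integral(C2*airyai(-14^(2/3)*a/7) + C3*airybi(-14^(2/3)*a/7), a)


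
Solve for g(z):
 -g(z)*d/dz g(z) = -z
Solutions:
 g(z) = -sqrt(C1 + z^2)
 g(z) = sqrt(C1 + z^2)


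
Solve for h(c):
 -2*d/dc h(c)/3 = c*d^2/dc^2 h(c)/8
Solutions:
 h(c) = C1 + C2/c^(13/3)


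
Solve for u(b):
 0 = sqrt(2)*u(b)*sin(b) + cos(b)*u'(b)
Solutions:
 u(b) = C1*cos(b)^(sqrt(2))


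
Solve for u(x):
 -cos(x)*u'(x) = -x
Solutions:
 u(x) = C1 + Integral(x/cos(x), x)


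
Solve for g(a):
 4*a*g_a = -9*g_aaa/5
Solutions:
 g(a) = C1 + Integral(C2*airyai(-60^(1/3)*a/3) + C3*airybi(-60^(1/3)*a/3), a)


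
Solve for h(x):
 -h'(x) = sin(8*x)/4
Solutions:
 h(x) = C1 + cos(8*x)/32


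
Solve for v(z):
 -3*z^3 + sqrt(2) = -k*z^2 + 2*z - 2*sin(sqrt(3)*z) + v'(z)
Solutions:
 v(z) = C1 + k*z^3/3 - 3*z^4/4 - z^2 + sqrt(2)*z - 2*sqrt(3)*cos(sqrt(3)*z)/3


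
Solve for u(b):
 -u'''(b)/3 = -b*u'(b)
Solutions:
 u(b) = C1 + Integral(C2*airyai(3^(1/3)*b) + C3*airybi(3^(1/3)*b), b)


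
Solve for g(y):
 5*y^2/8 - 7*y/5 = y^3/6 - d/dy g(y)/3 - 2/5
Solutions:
 g(y) = C1 + y^4/8 - 5*y^3/8 + 21*y^2/10 - 6*y/5


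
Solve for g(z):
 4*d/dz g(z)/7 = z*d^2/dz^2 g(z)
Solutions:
 g(z) = C1 + C2*z^(11/7)


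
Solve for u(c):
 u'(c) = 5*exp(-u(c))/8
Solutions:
 u(c) = log(C1 + 5*c/8)


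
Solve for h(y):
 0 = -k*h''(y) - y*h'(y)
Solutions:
 h(y) = C1 + C2*sqrt(k)*erf(sqrt(2)*y*sqrt(1/k)/2)


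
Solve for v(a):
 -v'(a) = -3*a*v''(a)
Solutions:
 v(a) = C1 + C2*a^(4/3)


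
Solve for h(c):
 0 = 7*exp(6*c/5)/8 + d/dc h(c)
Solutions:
 h(c) = C1 - 35*exp(6*c/5)/48


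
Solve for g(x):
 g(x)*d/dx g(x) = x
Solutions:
 g(x) = -sqrt(C1 + x^2)
 g(x) = sqrt(C1 + x^2)


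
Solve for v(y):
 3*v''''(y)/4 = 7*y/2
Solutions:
 v(y) = C1 + C2*y + C3*y^2 + C4*y^3 + 7*y^5/180


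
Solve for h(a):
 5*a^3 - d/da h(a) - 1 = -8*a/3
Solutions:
 h(a) = C1 + 5*a^4/4 + 4*a^2/3 - a


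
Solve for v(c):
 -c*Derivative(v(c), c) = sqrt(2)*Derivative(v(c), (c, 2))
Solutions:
 v(c) = C1 + C2*erf(2^(1/4)*c/2)


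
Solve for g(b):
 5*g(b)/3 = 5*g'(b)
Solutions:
 g(b) = C1*exp(b/3)


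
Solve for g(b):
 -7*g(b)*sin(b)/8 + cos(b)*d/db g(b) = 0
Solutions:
 g(b) = C1/cos(b)^(7/8)


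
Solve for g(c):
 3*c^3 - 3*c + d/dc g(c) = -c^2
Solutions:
 g(c) = C1 - 3*c^4/4 - c^3/3 + 3*c^2/2


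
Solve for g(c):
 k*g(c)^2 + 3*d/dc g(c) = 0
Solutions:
 g(c) = 3/(C1 + c*k)


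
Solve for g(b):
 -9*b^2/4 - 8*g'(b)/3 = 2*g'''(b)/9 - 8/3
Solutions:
 g(b) = C1 + C2*sin(2*sqrt(3)*b) + C3*cos(2*sqrt(3)*b) - 9*b^3/32 + 73*b/64


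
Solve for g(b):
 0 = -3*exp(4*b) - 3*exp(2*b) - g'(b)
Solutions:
 g(b) = C1 - 3*exp(4*b)/4 - 3*exp(2*b)/2


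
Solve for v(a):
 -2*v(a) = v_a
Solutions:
 v(a) = C1*exp(-2*a)


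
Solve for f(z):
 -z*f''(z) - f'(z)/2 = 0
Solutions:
 f(z) = C1 + C2*sqrt(z)


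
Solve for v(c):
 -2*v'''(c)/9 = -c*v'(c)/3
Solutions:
 v(c) = C1 + Integral(C2*airyai(2^(2/3)*3^(1/3)*c/2) + C3*airybi(2^(2/3)*3^(1/3)*c/2), c)


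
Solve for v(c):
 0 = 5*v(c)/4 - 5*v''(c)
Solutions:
 v(c) = C1*exp(-c/2) + C2*exp(c/2)


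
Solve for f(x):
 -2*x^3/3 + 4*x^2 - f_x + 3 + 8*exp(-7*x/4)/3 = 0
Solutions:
 f(x) = C1 - x^4/6 + 4*x^3/3 + 3*x - 32*exp(-7*x/4)/21


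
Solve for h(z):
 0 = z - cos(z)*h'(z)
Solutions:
 h(z) = C1 + Integral(z/cos(z), z)


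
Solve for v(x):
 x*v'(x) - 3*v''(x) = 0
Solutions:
 v(x) = C1 + C2*erfi(sqrt(6)*x/6)


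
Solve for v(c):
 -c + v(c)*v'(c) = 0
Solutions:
 v(c) = -sqrt(C1 + c^2)
 v(c) = sqrt(C1 + c^2)


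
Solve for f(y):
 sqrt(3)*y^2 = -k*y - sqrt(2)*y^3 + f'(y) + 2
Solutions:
 f(y) = C1 + k*y^2/2 + sqrt(2)*y^4/4 + sqrt(3)*y^3/3 - 2*y


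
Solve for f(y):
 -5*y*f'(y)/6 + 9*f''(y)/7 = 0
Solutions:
 f(y) = C1 + C2*erfi(sqrt(105)*y/18)


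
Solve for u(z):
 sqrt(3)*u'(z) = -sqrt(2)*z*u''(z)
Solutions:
 u(z) = C1 + C2*z^(1 - sqrt(6)/2)


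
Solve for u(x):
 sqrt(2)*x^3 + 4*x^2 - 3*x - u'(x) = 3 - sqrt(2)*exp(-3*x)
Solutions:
 u(x) = C1 + sqrt(2)*x^4/4 + 4*x^3/3 - 3*x^2/2 - 3*x - sqrt(2)*exp(-3*x)/3


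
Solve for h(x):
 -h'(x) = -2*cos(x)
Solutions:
 h(x) = C1 + 2*sin(x)


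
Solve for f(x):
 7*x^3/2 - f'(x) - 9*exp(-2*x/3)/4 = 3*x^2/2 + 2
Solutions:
 f(x) = C1 + 7*x^4/8 - x^3/2 - 2*x + 27*exp(-2*x/3)/8


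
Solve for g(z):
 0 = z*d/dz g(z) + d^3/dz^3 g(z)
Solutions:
 g(z) = C1 + Integral(C2*airyai(-z) + C3*airybi(-z), z)


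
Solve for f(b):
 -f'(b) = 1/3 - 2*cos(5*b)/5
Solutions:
 f(b) = C1 - b/3 + 2*sin(5*b)/25


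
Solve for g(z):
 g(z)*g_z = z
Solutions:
 g(z) = -sqrt(C1 + z^2)
 g(z) = sqrt(C1 + z^2)


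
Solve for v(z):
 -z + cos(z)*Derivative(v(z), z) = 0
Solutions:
 v(z) = C1 + Integral(z/cos(z), z)


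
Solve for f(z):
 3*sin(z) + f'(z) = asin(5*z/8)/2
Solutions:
 f(z) = C1 + z*asin(5*z/8)/2 + sqrt(64 - 25*z^2)/10 + 3*cos(z)


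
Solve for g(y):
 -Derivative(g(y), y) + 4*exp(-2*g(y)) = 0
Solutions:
 g(y) = log(-sqrt(C1 + 8*y))
 g(y) = log(C1 + 8*y)/2


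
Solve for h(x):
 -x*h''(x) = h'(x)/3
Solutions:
 h(x) = C1 + C2*x^(2/3)


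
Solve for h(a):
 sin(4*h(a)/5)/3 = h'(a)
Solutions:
 -a/3 + 5*log(cos(4*h(a)/5) - 1)/8 - 5*log(cos(4*h(a)/5) + 1)/8 = C1


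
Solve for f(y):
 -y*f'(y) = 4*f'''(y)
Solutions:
 f(y) = C1 + Integral(C2*airyai(-2^(1/3)*y/2) + C3*airybi(-2^(1/3)*y/2), y)


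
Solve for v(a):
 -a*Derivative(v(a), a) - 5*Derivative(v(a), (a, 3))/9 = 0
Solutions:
 v(a) = C1 + Integral(C2*airyai(-15^(2/3)*a/5) + C3*airybi(-15^(2/3)*a/5), a)


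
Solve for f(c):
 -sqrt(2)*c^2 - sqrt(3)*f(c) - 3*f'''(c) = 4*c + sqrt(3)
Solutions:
 f(c) = C3*exp(-3^(5/6)*c/3) - sqrt(6)*c^2/3 - 4*sqrt(3)*c/3 + (C1*sin(3^(1/3)*c/2) + C2*cos(3^(1/3)*c/2))*exp(3^(5/6)*c/6) - 1


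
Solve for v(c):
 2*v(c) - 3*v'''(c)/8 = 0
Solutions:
 v(c) = C3*exp(2*2^(1/3)*3^(2/3)*c/3) + (C1*sin(2^(1/3)*3^(1/6)*c) + C2*cos(2^(1/3)*3^(1/6)*c))*exp(-2^(1/3)*3^(2/3)*c/3)


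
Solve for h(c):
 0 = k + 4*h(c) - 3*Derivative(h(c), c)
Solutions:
 h(c) = C1*exp(4*c/3) - k/4


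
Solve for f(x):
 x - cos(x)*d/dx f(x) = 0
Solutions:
 f(x) = C1 + Integral(x/cos(x), x)


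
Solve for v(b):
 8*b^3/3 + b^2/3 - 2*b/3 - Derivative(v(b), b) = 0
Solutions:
 v(b) = C1 + 2*b^4/3 + b^3/9 - b^2/3


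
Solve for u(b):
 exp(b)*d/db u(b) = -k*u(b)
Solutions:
 u(b) = C1*exp(k*exp(-b))


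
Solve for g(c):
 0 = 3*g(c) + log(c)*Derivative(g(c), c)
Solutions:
 g(c) = C1*exp(-3*li(c))


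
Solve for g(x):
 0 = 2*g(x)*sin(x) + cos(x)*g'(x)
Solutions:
 g(x) = C1*cos(x)^2


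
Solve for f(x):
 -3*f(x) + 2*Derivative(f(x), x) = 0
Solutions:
 f(x) = C1*exp(3*x/2)


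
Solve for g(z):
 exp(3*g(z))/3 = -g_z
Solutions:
 g(z) = log((-1 - sqrt(3)*I)*(1/(C1 + z))^(1/3)/2)
 g(z) = log((-1 + sqrt(3)*I)*(1/(C1 + z))^(1/3)/2)
 g(z) = log(1/(C1 + z))/3


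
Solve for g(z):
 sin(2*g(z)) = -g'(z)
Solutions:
 g(z) = pi - acos((-C1 - exp(4*z))/(C1 - exp(4*z)))/2
 g(z) = acos((-C1 - exp(4*z))/(C1 - exp(4*z)))/2


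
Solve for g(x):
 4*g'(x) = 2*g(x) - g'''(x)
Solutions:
 g(x) = C1*exp(x*(-3*(1 + sqrt(273)/9)^(1/3) + 4/(1 + sqrt(273)/9)^(1/3))/6)*sin(sqrt(3)*x*(4/(1 + sqrt(273)/9)^(1/3) + 3*(1 + sqrt(273)/9)^(1/3))/6) + C2*exp(x*(-3*(1 + sqrt(273)/9)^(1/3) + 4/(1 + sqrt(273)/9)^(1/3))/6)*cos(sqrt(3)*x*(4/(1 + sqrt(273)/9)^(1/3) + 3*(1 + sqrt(273)/9)^(1/3))/6) + C3*exp(x*(-4/(3*(1 + sqrt(273)/9)^(1/3)) + (1 + sqrt(273)/9)^(1/3)))


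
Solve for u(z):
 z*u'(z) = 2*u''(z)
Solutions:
 u(z) = C1 + C2*erfi(z/2)


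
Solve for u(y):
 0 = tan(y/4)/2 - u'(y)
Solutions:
 u(y) = C1 - 2*log(cos(y/4))


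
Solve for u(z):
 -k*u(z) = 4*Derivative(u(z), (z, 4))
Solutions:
 u(z) = C1*exp(-sqrt(2)*z*(-k)^(1/4)/2) + C2*exp(sqrt(2)*z*(-k)^(1/4)/2) + C3*exp(-sqrt(2)*I*z*(-k)^(1/4)/2) + C4*exp(sqrt(2)*I*z*(-k)^(1/4)/2)


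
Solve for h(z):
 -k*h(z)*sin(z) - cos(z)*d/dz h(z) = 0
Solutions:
 h(z) = C1*exp(k*log(cos(z)))


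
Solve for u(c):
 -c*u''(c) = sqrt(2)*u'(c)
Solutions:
 u(c) = C1 + C2*c^(1 - sqrt(2))


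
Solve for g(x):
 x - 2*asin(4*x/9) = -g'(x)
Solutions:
 g(x) = C1 - x^2/2 + 2*x*asin(4*x/9) + sqrt(81 - 16*x^2)/2


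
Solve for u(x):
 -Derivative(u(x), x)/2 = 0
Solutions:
 u(x) = C1


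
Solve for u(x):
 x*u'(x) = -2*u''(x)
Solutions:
 u(x) = C1 + C2*erf(x/2)


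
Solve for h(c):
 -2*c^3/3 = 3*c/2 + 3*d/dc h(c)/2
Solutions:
 h(c) = C1 - c^4/9 - c^2/2


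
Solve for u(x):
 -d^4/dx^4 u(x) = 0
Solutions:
 u(x) = C1 + C2*x + C3*x^2 + C4*x^3


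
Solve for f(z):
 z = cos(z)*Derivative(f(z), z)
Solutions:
 f(z) = C1 + Integral(z/cos(z), z)


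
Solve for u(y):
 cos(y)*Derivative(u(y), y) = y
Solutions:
 u(y) = C1 + Integral(y/cos(y), y)


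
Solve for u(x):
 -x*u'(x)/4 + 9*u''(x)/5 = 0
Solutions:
 u(x) = C1 + C2*erfi(sqrt(10)*x/12)


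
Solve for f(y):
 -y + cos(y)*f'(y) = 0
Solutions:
 f(y) = C1 + Integral(y/cos(y), y)


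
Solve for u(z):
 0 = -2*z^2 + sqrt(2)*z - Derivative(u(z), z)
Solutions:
 u(z) = C1 - 2*z^3/3 + sqrt(2)*z^2/2


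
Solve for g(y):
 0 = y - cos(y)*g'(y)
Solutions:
 g(y) = C1 + Integral(y/cos(y), y)


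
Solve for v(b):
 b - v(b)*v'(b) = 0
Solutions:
 v(b) = -sqrt(C1 + b^2)
 v(b) = sqrt(C1 + b^2)


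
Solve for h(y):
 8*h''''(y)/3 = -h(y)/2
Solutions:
 h(y) = (C1*sin(sqrt(2)*3^(1/4)*y/4) + C2*cos(sqrt(2)*3^(1/4)*y/4))*exp(-sqrt(2)*3^(1/4)*y/4) + (C3*sin(sqrt(2)*3^(1/4)*y/4) + C4*cos(sqrt(2)*3^(1/4)*y/4))*exp(sqrt(2)*3^(1/4)*y/4)


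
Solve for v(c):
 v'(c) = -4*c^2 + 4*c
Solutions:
 v(c) = C1 - 4*c^3/3 + 2*c^2


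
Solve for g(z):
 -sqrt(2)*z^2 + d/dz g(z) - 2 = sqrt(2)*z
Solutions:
 g(z) = C1 + sqrt(2)*z^3/3 + sqrt(2)*z^2/2 + 2*z


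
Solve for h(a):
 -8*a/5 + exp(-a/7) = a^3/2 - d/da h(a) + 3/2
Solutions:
 h(a) = C1 + a^4/8 + 4*a^2/5 + 3*a/2 + 7*exp(-a/7)


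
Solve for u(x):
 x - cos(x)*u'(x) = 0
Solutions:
 u(x) = C1 + Integral(x/cos(x), x)


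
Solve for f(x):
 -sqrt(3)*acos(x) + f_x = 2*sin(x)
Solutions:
 f(x) = C1 + sqrt(3)*(x*acos(x) - sqrt(1 - x^2)) - 2*cos(x)


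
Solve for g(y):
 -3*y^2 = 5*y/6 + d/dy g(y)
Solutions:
 g(y) = C1 - y^3 - 5*y^2/12


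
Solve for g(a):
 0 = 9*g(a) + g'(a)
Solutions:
 g(a) = C1*exp(-9*a)


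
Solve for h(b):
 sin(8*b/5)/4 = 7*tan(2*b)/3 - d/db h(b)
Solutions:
 h(b) = C1 - 7*log(cos(2*b))/6 + 5*cos(8*b/5)/32


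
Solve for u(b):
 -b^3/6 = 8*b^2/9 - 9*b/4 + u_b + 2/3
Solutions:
 u(b) = C1 - b^4/24 - 8*b^3/27 + 9*b^2/8 - 2*b/3


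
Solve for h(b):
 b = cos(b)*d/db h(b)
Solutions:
 h(b) = C1 + Integral(b/cos(b), b)


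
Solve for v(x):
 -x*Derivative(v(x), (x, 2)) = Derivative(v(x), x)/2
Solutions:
 v(x) = C1 + C2*sqrt(x)


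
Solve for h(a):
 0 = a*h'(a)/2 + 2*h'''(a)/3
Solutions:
 h(a) = C1 + Integral(C2*airyai(-6^(1/3)*a/2) + C3*airybi(-6^(1/3)*a/2), a)


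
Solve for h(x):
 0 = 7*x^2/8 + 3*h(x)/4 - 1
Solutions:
 h(x) = 4/3 - 7*x^2/6


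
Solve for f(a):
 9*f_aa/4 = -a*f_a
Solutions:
 f(a) = C1 + C2*erf(sqrt(2)*a/3)


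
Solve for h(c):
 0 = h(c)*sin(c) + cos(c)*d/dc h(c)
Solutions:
 h(c) = C1*cos(c)


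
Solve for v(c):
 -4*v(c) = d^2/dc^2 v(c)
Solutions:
 v(c) = C1*sin(2*c) + C2*cos(2*c)


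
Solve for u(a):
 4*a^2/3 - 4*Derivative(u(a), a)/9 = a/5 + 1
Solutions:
 u(a) = C1 + a^3 - 9*a^2/40 - 9*a/4


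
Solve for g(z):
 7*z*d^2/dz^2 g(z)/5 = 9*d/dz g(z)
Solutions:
 g(z) = C1 + C2*z^(52/7)


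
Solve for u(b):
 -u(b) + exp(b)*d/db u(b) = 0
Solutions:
 u(b) = C1*exp(-exp(-b))


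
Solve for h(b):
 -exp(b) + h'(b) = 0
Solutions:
 h(b) = C1 + exp(b)


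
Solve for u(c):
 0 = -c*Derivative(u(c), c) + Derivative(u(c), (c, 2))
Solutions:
 u(c) = C1 + C2*erfi(sqrt(2)*c/2)


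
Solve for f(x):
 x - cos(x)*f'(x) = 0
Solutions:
 f(x) = C1 + Integral(x/cos(x), x)


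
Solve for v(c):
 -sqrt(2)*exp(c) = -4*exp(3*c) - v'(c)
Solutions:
 v(c) = C1 - 4*exp(3*c)/3 + sqrt(2)*exp(c)


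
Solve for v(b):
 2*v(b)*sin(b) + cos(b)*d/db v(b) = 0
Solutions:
 v(b) = C1*cos(b)^2


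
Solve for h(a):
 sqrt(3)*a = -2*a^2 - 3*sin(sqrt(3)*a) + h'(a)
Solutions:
 h(a) = C1 + 2*a^3/3 + sqrt(3)*a^2/2 - sqrt(3)*cos(sqrt(3)*a)


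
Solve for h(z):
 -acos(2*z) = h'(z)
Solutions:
 h(z) = C1 - z*acos(2*z) + sqrt(1 - 4*z^2)/2


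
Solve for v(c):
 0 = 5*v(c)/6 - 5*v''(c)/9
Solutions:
 v(c) = C1*exp(-sqrt(6)*c/2) + C2*exp(sqrt(6)*c/2)


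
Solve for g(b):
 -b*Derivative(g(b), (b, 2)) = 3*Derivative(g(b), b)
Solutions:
 g(b) = C1 + C2/b^2


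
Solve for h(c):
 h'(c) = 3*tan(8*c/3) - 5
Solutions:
 h(c) = C1 - 5*c - 9*log(cos(8*c/3))/8


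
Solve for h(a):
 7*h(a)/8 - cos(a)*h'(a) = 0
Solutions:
 h(a) = C1*(sin(a) + 1)^(7/16)/(sin(a) - 1)^(7/16)


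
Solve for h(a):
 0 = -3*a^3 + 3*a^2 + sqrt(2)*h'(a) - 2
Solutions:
 h(a) = C1 + 3*sqrt(2)*a^4/8 - sqrt(2)*a^3/2 + sqrt(2)*a


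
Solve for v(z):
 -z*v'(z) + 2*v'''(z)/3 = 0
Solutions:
 v(z) = C1 + Integral(C2*airyai(2^(2/3)*3^(1/3)*z/2) + C3*airybi(2^(2/3)*3^(1/3)*z/2), z)


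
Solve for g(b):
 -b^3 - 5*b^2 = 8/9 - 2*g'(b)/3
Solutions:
 g(b) = C1 + 3*b^4/8 + 5*b^3/2 + 4*b/3


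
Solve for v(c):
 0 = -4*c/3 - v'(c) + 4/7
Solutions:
 v(c) = C1 - 2*c^2/3 + 4*c/7


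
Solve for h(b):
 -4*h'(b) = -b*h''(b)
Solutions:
 h(b) = C1 + C2*b^5


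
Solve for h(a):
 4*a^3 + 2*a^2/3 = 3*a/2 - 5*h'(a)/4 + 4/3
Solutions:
 h(a) = C1 - 4*a^4/5 - 8*a^3/45 + 3*a^2/5 + 16*a/15


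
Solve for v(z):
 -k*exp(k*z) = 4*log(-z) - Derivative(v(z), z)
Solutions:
 v(z) = C1 + 4*z*log(-z) - 4*z + exp(k*z)


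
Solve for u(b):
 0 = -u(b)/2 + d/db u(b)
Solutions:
 u(b) = C1*exp(b/2)


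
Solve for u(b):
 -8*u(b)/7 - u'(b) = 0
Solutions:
 u(b) = C1*exp(-8*b/7)


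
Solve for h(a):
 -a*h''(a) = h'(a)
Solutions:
 h(a) = C1 + C2*log(a)


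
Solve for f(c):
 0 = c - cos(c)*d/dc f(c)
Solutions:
 f(c) = C1 + Integral(c/cos(c), c)


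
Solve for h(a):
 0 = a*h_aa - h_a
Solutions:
 h(a) = C1 + C2*a^2


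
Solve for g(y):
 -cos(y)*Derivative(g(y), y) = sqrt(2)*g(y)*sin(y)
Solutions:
 g(y) = C1*cos(y)^(sqrt(2))


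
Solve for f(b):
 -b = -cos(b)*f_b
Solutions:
 f(b) = C1 + Integral(b/cos(b), b)


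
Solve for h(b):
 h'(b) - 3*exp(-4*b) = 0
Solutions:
 h(b) = C1 - 3*exp(-4*b)/4


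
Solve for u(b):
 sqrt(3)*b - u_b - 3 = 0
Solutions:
 u(b) = C1 + sqrt(3)*b^2/2 - 3*b


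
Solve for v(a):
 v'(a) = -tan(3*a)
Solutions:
 v(a) = C1 + log(cos(3*a))/3


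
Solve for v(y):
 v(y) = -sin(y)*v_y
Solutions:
 v(y) = C1*sqrt(cos(y) + 1)/sqrt(cos(y) - 1)


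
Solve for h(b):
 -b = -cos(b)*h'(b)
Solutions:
 h(b) = C1 + Integral(b/cos(b), b)


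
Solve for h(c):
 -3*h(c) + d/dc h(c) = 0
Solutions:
 h(c) = C1*exp(3*c)


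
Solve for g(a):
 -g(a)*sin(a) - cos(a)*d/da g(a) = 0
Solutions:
 g(a) = C1*cos(a)


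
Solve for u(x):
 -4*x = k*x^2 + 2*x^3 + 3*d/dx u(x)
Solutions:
 u(x) = C1 - k*x^3/9 - x^4/6 - 2*x^2/3


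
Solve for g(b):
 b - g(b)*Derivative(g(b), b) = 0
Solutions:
 g(b) = -sqrt(C1 + b^2)
 g(b) = sqrt(C1 + b^2)


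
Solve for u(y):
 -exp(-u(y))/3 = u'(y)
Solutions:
 u(y) = log(C1 - y/3)


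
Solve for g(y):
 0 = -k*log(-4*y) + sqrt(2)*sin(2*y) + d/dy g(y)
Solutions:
 g(y) = C1 + k*y*(log(-y) - 1) + 2*k*y*log(2) + sqrt(2)*cos(2*y)/2
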